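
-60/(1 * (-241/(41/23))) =2460/5543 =0.44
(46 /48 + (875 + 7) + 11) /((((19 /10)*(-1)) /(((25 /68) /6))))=-2681875 /93024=-28.83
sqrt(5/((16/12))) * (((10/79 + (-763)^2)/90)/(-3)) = -45991361 * sqrt(15)/42660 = -4175.43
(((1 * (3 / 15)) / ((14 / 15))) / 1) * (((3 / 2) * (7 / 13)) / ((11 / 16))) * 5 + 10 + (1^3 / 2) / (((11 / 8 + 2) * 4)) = 43613 / 3861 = 11.30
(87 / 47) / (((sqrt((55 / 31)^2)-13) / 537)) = -16647 / 188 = -88.55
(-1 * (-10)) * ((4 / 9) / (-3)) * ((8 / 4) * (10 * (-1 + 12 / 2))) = -4000 / 27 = -148.15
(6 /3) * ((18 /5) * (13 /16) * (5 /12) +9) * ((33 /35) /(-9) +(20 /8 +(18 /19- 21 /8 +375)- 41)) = 582288137 /85120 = 6840.79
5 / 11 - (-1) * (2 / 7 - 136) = -10415 / 77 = -135.26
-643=-643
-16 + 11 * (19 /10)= 49 /10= 4.90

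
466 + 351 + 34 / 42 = 17174 / 21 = 817.81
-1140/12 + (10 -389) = -474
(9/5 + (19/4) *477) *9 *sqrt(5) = 408159 *sqrt(5)/20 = 45633.56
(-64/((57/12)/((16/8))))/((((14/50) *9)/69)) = -294400/399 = -737.84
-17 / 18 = -0.94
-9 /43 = -0.21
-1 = -1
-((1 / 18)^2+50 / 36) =-451 / 324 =-1.39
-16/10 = -8/5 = -1.60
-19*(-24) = 456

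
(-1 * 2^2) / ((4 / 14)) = -14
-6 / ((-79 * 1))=6 / 79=0.08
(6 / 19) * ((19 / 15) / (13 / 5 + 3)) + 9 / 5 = 131 / 70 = 1.87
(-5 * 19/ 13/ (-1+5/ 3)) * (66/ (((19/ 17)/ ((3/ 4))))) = -25245/ 52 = -485.48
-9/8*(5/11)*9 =-405/88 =-4.60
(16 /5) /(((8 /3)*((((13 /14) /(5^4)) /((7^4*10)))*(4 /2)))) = 126052500 /13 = 9696346.15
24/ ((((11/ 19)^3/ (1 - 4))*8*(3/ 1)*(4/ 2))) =-20577/ 2662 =-7.73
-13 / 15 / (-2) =13 / 30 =0.43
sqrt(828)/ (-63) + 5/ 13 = 5/ 13 -2*sqrt(23)/ 21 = -0.07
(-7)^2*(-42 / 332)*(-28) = 14406 / 83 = 173.57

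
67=67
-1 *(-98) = 98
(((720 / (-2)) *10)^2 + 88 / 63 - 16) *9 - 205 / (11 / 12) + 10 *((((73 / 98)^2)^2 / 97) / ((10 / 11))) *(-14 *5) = 819949048715424035 / 7029763048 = 116639642.49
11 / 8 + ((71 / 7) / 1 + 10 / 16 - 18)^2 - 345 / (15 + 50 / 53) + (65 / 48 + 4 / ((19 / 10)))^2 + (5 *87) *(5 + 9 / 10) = 17980319523877 / 6887672064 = 2610.51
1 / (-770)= -1 / 770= -0.00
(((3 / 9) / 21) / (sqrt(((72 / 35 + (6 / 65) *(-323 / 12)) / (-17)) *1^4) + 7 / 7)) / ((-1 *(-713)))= 2210 / 96774777- sqrt(6017830) / 677423439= 0.00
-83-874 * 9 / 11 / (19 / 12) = -5881 / 11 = -534.64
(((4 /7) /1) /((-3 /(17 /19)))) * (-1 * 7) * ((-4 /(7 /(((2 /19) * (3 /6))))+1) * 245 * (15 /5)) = 307020 /361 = 850.47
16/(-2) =-8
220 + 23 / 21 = 4643 / 21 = 221.10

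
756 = 756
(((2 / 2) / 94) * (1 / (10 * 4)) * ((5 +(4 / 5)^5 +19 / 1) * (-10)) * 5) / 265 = -9503 / 7784375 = -0.00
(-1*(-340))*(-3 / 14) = -510 / 7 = -72.86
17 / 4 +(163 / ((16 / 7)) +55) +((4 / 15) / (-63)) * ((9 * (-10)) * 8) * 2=45917 / 336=136.66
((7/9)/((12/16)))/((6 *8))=7/324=0.02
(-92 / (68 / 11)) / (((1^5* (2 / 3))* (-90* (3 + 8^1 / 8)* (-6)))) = -0.01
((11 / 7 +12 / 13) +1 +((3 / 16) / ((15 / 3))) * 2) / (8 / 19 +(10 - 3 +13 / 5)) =246867 / 693056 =0.36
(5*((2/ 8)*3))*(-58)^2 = 12615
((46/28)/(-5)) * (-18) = 207/35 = 5.91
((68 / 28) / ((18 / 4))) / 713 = 34 / 44919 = 0.00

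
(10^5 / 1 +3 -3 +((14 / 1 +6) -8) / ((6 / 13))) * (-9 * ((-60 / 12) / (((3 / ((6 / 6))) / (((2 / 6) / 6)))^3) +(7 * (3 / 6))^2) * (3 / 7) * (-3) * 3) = 10719058453 / 252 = 42535946.24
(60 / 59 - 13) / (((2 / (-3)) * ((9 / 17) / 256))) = 1538432 / 177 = 8691.71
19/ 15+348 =5239/ 15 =349.27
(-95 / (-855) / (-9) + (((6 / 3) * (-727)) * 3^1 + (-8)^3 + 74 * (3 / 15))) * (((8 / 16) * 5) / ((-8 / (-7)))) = -13775867 / 1296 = -10629.53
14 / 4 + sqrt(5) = sqrt(5) + 7 / 2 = 5.74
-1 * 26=-26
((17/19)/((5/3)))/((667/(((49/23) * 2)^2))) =489804/33520085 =0.01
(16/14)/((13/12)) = 96/91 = 1.05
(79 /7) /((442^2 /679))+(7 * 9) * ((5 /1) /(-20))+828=39673018 /48841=812.29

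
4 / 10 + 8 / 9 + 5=6.29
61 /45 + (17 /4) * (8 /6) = 7.02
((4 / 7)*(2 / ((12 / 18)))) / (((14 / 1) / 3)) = 18 / 49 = 0.37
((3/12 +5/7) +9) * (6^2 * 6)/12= 2511/14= 179.36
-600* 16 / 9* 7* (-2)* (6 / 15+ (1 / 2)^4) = 20720 / 3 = 6906.67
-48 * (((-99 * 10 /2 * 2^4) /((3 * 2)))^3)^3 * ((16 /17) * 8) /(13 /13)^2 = 74750927874450845073408000000000 /17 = 4397113404379461474906353000000.00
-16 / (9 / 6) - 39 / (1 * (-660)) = -7001 / 660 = -10.61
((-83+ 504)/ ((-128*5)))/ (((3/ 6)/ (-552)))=29049/ 40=726.22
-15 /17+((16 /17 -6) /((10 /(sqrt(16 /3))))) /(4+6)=-15 /17 -86*sqrt(3) /1275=-1.00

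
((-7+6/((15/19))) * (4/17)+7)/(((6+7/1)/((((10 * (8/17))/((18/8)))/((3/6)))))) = 77696/33813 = 2.30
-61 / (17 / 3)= -183 / 17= -10.76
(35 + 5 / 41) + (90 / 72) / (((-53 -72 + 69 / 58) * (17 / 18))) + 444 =2398027083 / 5005157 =479.11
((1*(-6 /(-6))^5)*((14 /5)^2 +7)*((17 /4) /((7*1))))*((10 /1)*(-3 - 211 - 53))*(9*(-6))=6495309 /5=1299061.80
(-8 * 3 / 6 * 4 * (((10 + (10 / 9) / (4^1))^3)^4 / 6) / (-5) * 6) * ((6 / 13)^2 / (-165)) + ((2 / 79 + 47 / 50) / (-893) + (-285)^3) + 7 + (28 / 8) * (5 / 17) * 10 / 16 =-1935246697377077986457670037797871 / 335827071674391336811200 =-5762628628.26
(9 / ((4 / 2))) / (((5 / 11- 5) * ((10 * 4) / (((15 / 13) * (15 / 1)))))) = -891 / 2080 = -0.43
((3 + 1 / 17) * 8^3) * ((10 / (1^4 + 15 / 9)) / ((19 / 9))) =898560 / 323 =2781.92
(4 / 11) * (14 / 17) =56 / 187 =0.30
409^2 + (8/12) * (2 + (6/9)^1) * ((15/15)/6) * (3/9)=13549769/81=167281.10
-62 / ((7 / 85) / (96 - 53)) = -226610 / 7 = -32372.86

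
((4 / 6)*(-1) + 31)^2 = 920.11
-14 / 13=-1.08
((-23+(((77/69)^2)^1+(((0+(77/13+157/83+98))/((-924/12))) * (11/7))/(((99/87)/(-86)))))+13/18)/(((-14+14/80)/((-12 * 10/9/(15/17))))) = 713839113716320/4593616946919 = 155.40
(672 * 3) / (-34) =-1008 / 17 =-59.29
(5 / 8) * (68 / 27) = 85 / 54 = 1.57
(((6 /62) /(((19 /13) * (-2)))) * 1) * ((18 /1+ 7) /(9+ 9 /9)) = -0.08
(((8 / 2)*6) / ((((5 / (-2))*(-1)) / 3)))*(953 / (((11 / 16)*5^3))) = 2195712 / 6875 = 319.38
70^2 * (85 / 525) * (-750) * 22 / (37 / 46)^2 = -27698440000 / 1369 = -20232607.74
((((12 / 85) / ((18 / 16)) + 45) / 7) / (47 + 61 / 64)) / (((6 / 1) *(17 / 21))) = 368224 / 13304115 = 0.03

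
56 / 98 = 4 / 7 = 0.57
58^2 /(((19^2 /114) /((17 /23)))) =343128 /437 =785.19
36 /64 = 9 /16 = 0.56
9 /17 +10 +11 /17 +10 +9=513 /17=30.18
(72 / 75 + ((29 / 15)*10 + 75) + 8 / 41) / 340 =293627 / 1045500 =0.28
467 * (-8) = -3736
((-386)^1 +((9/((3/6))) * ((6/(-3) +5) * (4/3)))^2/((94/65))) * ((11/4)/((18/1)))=826859/1692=488.69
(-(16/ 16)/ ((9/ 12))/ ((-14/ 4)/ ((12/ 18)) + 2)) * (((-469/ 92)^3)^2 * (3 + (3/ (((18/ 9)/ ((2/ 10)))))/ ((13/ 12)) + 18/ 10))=117065720241807491/ 3202312350848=36556.62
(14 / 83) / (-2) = -7 / 83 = -0.08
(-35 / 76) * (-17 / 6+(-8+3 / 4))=4235 / 912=4.64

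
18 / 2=9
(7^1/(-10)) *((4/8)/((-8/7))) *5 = 49/32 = 1.53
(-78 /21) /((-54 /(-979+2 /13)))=-12725 /189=-67.33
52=52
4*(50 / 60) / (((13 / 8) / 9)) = 240 / 13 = 18.46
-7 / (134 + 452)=-7 / 586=-0.01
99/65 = 1.52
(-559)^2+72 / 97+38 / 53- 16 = 1606390067 / 5141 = 312466.46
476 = 476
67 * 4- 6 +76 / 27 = 7150 / 27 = 264.81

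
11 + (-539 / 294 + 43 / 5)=17.77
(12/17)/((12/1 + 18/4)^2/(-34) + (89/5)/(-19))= -9120/115559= -0.08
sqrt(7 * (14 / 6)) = 7 * sqrt(3) / 3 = 4.04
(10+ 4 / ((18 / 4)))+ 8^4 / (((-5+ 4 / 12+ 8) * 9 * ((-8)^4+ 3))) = 10.92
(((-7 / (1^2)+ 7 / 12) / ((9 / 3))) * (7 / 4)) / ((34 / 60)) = -6.61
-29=-29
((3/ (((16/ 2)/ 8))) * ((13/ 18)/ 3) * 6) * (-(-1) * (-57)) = -247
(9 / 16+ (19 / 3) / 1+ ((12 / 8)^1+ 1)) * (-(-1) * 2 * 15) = 281.88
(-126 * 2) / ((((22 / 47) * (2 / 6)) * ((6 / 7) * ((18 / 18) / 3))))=-62181 / 11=-5652.82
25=25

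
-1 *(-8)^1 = 8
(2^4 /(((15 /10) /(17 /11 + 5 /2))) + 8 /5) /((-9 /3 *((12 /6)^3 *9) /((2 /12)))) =-923 /26730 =-0.03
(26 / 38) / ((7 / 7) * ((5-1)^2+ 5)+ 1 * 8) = 13 / 551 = 0.02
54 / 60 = 9 / 10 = 0.90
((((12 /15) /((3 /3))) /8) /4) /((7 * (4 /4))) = 0.00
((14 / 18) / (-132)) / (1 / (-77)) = 0.45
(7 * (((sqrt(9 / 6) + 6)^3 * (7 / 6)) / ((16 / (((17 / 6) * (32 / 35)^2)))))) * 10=9928 * sqrt(6) / 15 + 14688 / 5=4558.84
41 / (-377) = -41 / 377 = -0.11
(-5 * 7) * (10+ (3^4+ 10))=-3535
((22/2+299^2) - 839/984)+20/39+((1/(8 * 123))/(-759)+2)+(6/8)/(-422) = 183175146067943/2048626008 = 89413.66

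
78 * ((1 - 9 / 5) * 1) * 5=-312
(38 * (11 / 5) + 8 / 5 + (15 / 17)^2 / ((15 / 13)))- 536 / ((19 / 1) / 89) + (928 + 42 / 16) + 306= -260984397 / 219640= -1188.24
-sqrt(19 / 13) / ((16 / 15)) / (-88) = 15*sqrt(247) / 18304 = 0.01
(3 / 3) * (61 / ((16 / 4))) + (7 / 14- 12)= 15 / 4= 3.75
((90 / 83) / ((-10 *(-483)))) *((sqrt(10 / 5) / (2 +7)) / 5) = sqrt(2) / 200445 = 0.00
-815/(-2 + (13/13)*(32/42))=17115/26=658.27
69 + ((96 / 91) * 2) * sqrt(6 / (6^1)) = 6471 / 91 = 71.11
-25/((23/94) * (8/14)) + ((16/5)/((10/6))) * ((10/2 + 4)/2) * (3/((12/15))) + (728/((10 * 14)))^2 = -137269/1150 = -119.36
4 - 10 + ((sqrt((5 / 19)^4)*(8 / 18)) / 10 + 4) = -6488 / 3249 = -2.00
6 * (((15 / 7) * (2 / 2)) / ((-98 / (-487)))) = 21915 / 343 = 63.89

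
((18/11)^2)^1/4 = 81/121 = 0.67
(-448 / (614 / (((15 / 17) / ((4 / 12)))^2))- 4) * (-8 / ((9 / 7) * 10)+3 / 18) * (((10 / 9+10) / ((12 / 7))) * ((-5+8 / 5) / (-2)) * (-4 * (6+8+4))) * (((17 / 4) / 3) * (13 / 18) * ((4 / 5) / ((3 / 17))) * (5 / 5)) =-51280222084 / 3357045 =-15275.41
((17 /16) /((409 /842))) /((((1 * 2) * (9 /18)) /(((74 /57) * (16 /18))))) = 529618 /209817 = 2.52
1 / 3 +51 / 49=202 / 147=1.37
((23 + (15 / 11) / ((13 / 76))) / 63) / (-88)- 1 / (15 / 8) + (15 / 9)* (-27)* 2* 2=-715649057 / 3963960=-180.54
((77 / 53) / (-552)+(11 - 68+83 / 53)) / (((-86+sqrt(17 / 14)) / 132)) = 86.19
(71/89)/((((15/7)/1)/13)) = 6461/1335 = 4.84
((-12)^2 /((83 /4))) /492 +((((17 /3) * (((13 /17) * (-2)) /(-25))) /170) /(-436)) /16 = 2134611761 /151338216000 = 0.01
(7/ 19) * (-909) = -6363/ 19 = -334.89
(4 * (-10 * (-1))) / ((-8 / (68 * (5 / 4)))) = -425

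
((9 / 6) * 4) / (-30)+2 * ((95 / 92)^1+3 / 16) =2061 / 920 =2.24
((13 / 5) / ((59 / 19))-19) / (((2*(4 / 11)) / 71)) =-2092299 / 1180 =-1773.13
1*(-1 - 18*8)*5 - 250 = -975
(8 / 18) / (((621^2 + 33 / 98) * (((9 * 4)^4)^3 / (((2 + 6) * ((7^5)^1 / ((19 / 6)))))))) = 823543 / 79745199799383274011623424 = 0.00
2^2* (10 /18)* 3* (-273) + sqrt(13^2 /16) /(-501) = -3647293 /2004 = -1820.01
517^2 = 267289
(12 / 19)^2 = 144 / 361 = 0.40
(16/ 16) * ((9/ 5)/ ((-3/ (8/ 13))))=-24/ 65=-0.37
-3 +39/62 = -147/62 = -2.37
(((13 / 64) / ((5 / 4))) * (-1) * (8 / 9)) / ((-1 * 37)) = 13 / 3330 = 0.00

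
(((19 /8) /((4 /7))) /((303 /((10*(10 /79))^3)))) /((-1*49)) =-593750 /1045735719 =-0.00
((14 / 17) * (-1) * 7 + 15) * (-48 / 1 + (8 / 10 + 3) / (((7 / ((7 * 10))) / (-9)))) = -61230 / 17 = -3601.76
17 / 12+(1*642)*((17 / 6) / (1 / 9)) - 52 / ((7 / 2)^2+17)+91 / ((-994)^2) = 10398073279 / 635166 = 16370.64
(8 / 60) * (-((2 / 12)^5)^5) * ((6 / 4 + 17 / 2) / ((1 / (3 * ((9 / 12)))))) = -1 / 9476762676643233792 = -0.00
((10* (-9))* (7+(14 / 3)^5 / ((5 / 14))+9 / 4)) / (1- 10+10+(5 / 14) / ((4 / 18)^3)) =-1689133544 / 101439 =-16651.72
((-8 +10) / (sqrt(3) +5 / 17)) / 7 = -85 / 2947 +289 *sqrt(3) / 2947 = 0.14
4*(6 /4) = 6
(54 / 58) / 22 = 27 / 638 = 0.04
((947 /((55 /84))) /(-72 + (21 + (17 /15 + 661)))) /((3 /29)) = 2306892 /100837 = 22.88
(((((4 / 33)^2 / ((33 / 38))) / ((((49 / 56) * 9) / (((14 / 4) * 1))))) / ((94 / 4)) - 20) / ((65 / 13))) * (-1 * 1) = 304022156 / 76006755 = 4.00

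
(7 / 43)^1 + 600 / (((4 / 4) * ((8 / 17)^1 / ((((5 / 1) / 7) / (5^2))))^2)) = 40025 / 16856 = 2.37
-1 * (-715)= 715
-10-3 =-13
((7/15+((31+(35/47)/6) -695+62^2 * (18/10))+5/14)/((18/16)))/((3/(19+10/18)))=36249.61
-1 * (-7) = 7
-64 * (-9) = 576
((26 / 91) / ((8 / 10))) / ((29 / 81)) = 405 / 406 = 1.00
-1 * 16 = -16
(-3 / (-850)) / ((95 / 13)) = 39 / 80750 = 0.00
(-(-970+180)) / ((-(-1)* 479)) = 790 / 479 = 1.65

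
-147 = -147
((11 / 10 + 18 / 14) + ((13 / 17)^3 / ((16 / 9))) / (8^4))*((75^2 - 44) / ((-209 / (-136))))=150050128554923 / 17318174720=8664.32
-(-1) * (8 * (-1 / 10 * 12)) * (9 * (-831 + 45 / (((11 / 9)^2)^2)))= 70056.09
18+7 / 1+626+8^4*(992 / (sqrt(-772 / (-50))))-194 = 457+10158080*sqrt(386) / 193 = 1034522.32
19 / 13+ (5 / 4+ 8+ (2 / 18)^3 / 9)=3654529 / 341172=10.71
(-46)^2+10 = 2126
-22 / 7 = -3.14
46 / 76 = 23 / 38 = 0.61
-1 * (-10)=10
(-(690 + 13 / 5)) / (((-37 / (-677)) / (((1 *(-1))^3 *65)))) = 30477863 / 37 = 823726.03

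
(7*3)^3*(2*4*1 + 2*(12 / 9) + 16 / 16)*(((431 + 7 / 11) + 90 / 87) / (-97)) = -14912586990 / 30943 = -481937.34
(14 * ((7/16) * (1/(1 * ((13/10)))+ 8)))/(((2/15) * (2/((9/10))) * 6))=25137/832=30.21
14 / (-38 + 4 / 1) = -7 / 17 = -0.41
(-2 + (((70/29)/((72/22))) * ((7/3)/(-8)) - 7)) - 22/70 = -4178453/438480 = -9.53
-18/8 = -9/4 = -2.25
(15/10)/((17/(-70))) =-6.18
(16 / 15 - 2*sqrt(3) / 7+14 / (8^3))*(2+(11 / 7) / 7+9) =231055 / 18816 - 1100*sqrt(3) / 343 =6.73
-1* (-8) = 8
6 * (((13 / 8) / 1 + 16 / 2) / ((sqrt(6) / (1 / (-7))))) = -11 * sqrt(6) / 8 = -3.37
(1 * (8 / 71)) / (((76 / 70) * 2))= 70 / 1349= 0.05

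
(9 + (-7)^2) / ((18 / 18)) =58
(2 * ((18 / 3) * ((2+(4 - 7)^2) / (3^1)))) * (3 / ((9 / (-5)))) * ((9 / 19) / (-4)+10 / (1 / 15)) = -208835 / 19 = -10991.32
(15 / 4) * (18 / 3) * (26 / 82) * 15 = 8775 / 82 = 107.01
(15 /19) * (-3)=-45 /19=-2.37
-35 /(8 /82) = -1435 /4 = -358.75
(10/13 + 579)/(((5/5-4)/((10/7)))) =-75370/273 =-276.08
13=13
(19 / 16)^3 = 6859 / 4096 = 1.67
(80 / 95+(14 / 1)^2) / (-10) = -374 / 19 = -19.68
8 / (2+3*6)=2 / 5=0.40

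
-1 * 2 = -2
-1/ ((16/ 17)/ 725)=-12325/ 16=-770.31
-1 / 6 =-0.17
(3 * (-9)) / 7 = -27 / 7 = -3.86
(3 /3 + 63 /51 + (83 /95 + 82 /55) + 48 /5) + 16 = 536501 /17765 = 30.20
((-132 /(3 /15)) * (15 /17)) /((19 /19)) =-9900 /17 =-582.35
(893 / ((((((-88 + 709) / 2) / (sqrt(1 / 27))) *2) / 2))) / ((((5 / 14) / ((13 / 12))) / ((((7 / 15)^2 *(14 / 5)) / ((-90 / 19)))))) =-529590971 *sqrt(3) / 4244146875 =-0.22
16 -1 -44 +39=10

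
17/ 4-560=-2223/ 4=-555.75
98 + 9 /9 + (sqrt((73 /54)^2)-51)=2665 /54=49.35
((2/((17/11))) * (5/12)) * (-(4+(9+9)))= -605/51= -11.86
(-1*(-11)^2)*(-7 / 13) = 847 / 13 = 65.15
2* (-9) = -18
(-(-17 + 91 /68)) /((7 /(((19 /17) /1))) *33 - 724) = -20235 /668372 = -0.03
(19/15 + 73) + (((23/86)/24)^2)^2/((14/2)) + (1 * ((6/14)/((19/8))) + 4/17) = 74.68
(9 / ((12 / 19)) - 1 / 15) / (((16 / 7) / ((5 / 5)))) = 5957 / 960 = 6.21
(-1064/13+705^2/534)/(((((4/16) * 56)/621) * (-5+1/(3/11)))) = -3659645529/129584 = -28241.49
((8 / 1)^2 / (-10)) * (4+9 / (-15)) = -544 / 25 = -21.76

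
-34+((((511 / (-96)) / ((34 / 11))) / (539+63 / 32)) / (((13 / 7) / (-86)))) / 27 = -1504910179 / 44269173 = -33.99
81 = 81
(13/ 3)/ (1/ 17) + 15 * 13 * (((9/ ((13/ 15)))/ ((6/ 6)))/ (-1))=-5854/ 3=-1951.33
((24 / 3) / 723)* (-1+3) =16 / 723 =0.02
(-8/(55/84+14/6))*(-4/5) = 2688/1255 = 2.14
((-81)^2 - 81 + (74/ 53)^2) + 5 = 18221841/ 2809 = 6486.95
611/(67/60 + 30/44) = 403260/1187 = 339.73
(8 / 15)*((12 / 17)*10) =64 / 17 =3.76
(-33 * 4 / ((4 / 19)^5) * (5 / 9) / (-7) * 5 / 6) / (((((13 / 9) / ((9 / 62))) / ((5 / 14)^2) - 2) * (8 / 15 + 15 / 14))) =2298129384375 / 13279503872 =173.06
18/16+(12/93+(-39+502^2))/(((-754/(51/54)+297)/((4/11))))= -4222982849/23250744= -181.63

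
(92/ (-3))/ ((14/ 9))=-138/ 7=-19.71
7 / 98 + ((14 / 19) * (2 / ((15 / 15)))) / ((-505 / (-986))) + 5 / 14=222041 / 67165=3.31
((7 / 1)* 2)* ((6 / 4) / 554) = 21 / 554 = 0.04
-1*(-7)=7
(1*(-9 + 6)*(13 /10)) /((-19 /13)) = 507 /190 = 2.67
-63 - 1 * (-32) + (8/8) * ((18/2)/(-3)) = -34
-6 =-6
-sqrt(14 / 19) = -sqrt(266) / 19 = -0.86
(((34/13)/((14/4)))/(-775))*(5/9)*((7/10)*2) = -68/90675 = -0.00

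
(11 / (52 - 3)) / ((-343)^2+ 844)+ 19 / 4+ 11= 365787935 / 23224628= 15.75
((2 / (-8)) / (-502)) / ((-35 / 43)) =-43 / 70280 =-0.00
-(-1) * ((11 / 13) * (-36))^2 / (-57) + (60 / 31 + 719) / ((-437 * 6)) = -227396597 / 13736658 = -16.55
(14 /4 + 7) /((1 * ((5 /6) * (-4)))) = -3.15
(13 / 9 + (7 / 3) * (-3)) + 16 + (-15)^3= -30281 / 9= -3364.56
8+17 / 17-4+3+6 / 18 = 25 / 3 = 8.33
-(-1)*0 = 0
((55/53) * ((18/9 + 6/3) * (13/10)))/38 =0.14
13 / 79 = 0.16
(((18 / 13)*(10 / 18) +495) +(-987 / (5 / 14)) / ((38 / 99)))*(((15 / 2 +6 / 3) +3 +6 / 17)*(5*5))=-476077460 / 221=-2154196.65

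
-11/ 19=-0.58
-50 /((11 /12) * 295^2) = -0.00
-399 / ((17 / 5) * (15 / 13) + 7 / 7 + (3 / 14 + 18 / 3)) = -72618 / 2027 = -35.83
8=8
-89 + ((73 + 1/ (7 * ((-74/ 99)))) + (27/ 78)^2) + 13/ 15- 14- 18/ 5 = -86153489/ 2626260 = -32.80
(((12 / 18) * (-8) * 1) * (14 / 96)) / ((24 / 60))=-1.94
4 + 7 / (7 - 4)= 6.33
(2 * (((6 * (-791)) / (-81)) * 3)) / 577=3164 / 5193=0.61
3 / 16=0.19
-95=-95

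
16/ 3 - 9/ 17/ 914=248581/ 46614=5.33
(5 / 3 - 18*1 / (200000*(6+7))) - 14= -48100027 / 3900000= -12.33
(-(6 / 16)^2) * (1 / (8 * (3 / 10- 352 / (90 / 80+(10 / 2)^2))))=855 / 640768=0.00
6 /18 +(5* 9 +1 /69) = 1043 /23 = 45.35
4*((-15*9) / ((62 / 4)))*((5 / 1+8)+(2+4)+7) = -28080 / 31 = -905.81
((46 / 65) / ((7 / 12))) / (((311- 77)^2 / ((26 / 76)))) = 23 / 3034395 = 0.00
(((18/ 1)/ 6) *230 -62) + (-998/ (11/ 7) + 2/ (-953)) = -74356/ 10483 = -7.09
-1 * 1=-1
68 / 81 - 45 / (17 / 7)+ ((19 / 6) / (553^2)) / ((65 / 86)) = -484197718012 / 27371434545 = -17.69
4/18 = 2/9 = 0.22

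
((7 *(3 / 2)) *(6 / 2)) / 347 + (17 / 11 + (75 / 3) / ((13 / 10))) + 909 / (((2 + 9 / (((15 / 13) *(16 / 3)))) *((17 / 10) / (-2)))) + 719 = 201424908829 / 467330578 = 431.01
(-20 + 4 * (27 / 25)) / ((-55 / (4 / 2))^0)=-15.68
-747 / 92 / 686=-747 / 63112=-0.01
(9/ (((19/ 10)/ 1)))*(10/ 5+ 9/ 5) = 18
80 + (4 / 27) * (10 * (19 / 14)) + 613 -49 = 122096 / 189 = 646.01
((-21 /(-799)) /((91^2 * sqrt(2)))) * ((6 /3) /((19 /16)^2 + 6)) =768 * sqrt(2) /1793076649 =0.00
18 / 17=1.06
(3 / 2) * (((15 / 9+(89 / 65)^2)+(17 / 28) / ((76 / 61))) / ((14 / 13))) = 108665639 / 19364800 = 5.61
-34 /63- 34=-2176 /63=-34.54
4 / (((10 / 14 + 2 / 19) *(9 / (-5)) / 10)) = -26600 / 981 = -27.12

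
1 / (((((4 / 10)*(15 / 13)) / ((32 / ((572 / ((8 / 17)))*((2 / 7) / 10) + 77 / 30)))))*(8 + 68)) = 455 / 18601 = 0.02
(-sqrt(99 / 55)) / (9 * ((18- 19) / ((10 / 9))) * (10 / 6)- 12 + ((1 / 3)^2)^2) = 486 * sqrt(5) / 20645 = 0.05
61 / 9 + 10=16.78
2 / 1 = 2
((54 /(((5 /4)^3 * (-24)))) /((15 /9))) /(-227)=432 /141875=0.00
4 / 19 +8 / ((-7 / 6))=-884 / 133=-6.65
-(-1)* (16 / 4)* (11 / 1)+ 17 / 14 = 633 / 14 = 45.21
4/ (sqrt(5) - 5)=-1 - sqrt(5)/ 5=-1.45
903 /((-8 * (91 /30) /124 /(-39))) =179955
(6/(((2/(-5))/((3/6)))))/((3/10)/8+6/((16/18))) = -200/181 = -1.10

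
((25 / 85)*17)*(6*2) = 60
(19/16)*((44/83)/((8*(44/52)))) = 247/2656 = 0.09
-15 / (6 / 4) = -10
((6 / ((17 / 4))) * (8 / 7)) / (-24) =-8 / 119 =-0.07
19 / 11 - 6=-47 / 11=-4.27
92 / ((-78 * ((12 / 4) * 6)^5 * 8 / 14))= -161 / 147386304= -0.00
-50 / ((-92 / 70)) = 38.04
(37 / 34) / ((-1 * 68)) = -37 / 2312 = -0.02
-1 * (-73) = 73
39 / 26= 3 / 2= 1.50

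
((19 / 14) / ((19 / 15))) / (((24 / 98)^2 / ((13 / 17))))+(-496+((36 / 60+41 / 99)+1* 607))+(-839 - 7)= -193969037 / 269280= -720.32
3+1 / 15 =46 / 15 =3.07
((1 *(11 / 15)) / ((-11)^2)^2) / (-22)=-1 / 439230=-0.00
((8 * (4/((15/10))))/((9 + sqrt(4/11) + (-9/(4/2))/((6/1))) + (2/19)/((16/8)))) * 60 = 675220480/4356667 - 14786560 * sqrt(11)/4356667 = 143.73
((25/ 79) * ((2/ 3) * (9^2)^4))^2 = 514727830236622500/ 6241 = 82475217150556.40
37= 37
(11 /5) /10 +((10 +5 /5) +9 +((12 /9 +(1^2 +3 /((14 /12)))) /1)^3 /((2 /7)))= 14327864 /33075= 433.19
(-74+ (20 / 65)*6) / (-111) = 938 / 1443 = 0.65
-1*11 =-11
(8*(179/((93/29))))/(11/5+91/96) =6644480/46841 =141.85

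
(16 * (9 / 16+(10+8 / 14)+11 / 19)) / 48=24925 / 6384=3.90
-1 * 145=-145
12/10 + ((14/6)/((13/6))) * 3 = 288/65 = 4.43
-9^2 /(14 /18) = -729 /7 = -104.14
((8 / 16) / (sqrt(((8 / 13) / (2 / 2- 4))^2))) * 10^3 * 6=14625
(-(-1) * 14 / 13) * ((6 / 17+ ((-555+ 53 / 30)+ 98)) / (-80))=1623923 / 265200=6.12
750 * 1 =750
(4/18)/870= 1/3915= 0.00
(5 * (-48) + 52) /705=-4 /15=-0.27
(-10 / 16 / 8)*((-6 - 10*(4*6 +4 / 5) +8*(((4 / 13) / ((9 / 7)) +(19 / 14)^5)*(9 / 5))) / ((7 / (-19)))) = -39.07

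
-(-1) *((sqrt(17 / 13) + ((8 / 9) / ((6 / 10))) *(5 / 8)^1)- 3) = -56 / 27 + sqrt(221) / 13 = -0.93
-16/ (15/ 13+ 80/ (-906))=-94224/ 6275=-15.02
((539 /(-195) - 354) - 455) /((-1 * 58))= 14.00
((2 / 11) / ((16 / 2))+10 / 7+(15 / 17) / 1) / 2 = 1.17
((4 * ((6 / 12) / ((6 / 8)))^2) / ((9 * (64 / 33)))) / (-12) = -11 / 1296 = -0.01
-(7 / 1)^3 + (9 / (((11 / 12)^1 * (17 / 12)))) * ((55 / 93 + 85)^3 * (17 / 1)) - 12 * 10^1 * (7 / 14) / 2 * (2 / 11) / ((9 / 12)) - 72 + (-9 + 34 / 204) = 145254353124677 / 1966206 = 73875450.04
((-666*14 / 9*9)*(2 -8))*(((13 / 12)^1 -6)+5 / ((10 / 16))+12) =843822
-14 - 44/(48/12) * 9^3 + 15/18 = -48193/6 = -8032.17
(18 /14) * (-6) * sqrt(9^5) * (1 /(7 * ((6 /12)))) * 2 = -52488 /49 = -1071.18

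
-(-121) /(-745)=-121 /745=-0.16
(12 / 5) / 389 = 12 / 1945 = 0.01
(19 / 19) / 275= 1 / 275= 0.00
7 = 7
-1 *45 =-45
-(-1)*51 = 51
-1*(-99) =99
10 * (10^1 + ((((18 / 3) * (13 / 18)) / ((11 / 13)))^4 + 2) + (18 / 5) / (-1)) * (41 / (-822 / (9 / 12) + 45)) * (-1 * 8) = 2708271260272 / 1246402971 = 2172.87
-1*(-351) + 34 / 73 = 351.47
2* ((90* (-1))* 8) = -1440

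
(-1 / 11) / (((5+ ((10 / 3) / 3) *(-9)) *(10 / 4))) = 2 / 275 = 0.01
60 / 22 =30 / 11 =2.73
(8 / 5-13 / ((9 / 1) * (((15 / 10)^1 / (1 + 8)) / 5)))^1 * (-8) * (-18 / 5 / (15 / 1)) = -10016 / 125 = -80.13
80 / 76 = 20 / 19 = 1.05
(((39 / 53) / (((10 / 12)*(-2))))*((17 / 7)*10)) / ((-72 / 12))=663 / 371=1.79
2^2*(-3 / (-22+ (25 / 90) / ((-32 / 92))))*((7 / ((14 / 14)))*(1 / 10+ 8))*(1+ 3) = 279936 / 2345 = 119.38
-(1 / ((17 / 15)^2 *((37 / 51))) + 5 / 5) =-1304 / 629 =-2.07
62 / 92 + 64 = 2975 / 46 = 64.67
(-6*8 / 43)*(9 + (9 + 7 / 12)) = -892 / 43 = -20.74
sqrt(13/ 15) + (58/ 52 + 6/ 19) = sqrt(195)/ 15 + 707/ 494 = 2.36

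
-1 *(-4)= 4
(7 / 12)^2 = 49 / 144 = 0.34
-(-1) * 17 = 17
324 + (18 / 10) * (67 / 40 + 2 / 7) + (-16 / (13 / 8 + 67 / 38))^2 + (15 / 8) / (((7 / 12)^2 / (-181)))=-67321203109 / 103968200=-647.52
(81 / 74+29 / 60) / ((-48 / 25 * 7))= -17515 / 149184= -0.12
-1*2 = -2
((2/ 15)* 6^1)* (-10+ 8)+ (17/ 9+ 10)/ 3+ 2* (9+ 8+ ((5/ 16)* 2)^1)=20311/ 540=37.61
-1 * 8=-8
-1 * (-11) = 11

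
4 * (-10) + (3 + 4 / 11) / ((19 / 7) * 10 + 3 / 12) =-336444 / 8437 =-39.88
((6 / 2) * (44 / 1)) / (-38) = -66 / 19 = -3.47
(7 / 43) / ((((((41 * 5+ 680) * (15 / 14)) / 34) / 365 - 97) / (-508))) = 123563888 / 144819743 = 0.85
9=9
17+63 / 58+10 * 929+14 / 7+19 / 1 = 9329.09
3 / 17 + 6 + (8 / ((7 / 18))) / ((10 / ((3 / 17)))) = 3891 / 595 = 6.54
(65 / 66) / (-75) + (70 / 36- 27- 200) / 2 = -24759 / 220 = -112.54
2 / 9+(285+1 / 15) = 12838 / 45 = 285.29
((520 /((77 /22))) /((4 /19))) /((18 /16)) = 39520 /63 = 627.30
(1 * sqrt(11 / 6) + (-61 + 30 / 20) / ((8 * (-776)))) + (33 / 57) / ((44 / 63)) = 197813 / 235904 + sqrt(66) / 6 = 2.19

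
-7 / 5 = -1.40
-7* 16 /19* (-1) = 112 /19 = 5.89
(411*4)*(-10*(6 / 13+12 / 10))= -27315.69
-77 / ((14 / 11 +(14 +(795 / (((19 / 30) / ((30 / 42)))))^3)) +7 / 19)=-1992683539 / 18653823264152387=-0.00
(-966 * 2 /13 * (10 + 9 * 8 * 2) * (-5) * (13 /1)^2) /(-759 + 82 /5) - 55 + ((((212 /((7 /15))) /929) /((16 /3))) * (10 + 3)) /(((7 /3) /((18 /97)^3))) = -4025820177912895585 /154259509481329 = -26097.71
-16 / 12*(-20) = 26.67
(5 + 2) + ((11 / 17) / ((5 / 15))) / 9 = 368 / 51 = 7.22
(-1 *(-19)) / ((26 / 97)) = 1843 / 26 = 70.88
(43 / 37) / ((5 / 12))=516 / 185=2.79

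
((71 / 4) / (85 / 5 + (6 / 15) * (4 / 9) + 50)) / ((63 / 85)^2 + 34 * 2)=0.00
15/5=3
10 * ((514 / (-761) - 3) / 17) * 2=-55940 / 12937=-4.32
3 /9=1 /3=0.33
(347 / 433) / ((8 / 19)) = 6593 / 3464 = 1.90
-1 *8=-8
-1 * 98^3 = -941192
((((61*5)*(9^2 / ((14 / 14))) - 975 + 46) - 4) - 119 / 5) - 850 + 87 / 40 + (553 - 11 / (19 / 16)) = 3563505 / 152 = 23444.11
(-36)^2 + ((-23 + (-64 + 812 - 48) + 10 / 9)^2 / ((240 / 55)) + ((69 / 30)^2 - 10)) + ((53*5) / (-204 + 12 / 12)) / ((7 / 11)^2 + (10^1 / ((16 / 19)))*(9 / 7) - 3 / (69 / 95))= 60098068723263571 / 563402012400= 106669.96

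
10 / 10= 1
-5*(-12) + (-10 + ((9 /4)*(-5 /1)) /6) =385 /8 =48.12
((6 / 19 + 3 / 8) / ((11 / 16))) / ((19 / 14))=2940 / 3971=0.74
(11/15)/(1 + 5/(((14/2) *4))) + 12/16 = 247/180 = 1.37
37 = 37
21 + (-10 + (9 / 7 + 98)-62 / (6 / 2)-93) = -3.38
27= 27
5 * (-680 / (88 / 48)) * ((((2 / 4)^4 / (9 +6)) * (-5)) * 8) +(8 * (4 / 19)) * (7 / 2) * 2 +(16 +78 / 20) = 712231 / 2090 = 340.78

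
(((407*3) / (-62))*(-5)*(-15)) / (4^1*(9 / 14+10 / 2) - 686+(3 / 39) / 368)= 1533331800 / 688723559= 2.23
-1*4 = -4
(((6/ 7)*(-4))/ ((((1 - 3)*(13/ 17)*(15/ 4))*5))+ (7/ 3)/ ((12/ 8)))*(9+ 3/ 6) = 325831/ 20475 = 15.91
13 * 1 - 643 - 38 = -668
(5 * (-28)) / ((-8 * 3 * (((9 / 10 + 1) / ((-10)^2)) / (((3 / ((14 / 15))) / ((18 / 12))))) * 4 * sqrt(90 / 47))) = 625 * sqrt(470) / 114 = 118.86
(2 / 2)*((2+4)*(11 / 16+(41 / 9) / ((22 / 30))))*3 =10929 / 88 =124.19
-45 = -45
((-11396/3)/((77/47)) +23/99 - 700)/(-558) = 298825/55242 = 5.41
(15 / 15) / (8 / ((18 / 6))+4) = 0.15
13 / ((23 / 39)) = 507 / 23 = 22.04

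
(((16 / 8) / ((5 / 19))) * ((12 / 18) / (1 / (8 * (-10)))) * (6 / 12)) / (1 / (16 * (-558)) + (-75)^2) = -1809408 / 50219999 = -0.04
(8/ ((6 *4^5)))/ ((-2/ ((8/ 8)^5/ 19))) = -1/ 29184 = -0.00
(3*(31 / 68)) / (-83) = -93 / 5644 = -0.02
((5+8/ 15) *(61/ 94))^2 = 25633969/ 1988100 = 12.89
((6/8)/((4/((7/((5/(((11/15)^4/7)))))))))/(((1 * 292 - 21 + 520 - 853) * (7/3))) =-0.00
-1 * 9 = -9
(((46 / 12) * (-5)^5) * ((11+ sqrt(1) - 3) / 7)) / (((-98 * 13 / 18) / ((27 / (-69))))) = -759375 / 8918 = -85.15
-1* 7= -7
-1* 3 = -3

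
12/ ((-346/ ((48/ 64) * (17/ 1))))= -153/ 346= -0.44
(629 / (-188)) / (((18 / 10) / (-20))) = 15725 / 423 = 37.17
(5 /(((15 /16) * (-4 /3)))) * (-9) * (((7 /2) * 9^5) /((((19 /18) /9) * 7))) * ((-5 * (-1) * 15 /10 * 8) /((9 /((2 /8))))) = 286978140 /19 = 15104112.63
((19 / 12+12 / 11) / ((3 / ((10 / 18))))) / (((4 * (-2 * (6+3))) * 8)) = -1765 / 2052864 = -0.00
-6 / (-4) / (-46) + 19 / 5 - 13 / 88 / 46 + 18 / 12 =106547 / 20240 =5.26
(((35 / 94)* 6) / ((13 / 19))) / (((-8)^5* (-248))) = 1995 / 4965269504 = 0.00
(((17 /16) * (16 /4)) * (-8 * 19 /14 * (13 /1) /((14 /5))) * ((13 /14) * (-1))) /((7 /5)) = 1364675 /9604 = 142.09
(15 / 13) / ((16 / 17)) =255 / 208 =1.23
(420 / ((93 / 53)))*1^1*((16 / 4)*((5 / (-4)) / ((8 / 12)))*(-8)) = 445200 / 31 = 14361.29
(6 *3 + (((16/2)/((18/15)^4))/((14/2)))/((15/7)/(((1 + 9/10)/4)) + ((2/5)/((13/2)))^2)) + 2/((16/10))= 7962205543/411014736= 19.37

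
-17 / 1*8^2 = -1088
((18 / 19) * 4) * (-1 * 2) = -144 / 19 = -7.58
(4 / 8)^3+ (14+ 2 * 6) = 209 / 8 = 26.12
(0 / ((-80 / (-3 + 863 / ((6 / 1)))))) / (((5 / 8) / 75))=0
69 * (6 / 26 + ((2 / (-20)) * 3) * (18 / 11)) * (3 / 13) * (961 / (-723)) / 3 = 4111158 / 2240095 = 1.84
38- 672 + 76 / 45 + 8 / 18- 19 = -9763 / 15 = -650.87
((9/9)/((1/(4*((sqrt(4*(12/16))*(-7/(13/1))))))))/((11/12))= -336*sqrt(3)/143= -4.07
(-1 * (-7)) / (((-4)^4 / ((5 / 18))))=35 / 4608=0.01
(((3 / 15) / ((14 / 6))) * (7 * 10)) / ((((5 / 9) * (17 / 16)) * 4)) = 216 / 85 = 2.54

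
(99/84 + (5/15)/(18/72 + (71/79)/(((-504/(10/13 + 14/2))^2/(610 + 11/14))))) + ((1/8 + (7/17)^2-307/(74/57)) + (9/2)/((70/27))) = -12567872879702106069/54081428284257080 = -232.39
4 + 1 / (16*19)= 1217 / 304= 4.00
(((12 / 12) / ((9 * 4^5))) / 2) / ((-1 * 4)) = -1 / 73728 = -0.00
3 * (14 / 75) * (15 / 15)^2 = 14 / 25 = 0.56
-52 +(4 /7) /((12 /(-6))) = -366 /7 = -52.29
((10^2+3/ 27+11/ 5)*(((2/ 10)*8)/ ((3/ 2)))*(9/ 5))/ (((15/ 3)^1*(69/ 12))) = 294656/ 43125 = 6.83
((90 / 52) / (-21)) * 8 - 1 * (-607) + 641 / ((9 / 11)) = 1138234 / 819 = 1389.79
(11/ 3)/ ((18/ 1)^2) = 11/ 972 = 0.01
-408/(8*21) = -17/7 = -2.43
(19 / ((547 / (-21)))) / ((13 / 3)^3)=-10773 / 1201759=-0.01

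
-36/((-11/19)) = 684/11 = 62.18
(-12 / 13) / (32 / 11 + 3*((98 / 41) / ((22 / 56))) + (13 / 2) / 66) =-64944 / 1495793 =-0.04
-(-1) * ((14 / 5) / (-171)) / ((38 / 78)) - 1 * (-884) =4786678 / 5415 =883.97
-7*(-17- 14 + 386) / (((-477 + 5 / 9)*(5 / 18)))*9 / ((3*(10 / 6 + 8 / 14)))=2536191 / 100768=25.17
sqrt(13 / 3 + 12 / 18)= sqrt(5)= 2.24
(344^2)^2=14003408896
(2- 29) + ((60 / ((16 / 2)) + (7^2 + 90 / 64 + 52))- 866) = -25059 / 32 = -783.09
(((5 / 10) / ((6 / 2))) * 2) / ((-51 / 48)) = -16 / 51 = -0.31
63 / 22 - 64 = -1345 / 22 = -61.14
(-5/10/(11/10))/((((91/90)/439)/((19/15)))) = -250230/1001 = -249.98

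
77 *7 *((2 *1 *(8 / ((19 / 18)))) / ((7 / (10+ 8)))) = 399168 / 19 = 21008.84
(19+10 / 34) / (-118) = -0.16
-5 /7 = -0.71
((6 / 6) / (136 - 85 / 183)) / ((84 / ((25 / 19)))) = 1525 / 13195196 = 0.00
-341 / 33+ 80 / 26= -283 / 39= -7.26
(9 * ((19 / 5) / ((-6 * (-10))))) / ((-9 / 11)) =-209 / 300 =-0.70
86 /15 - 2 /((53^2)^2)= 678581336 /118357215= 5.73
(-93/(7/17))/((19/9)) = -14229/133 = -106.98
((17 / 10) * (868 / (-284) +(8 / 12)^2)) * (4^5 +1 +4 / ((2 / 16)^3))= -87190229 / 6390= -13644.79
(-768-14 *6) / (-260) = 213 / 65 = 3.28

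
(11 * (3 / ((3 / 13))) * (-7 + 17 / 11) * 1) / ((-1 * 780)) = 1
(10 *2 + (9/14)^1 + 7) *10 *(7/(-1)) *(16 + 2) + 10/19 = -661760/19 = -34829.47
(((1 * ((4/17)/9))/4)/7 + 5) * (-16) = -85696/1071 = -80.01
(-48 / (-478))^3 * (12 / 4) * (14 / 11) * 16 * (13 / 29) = 120766464 / 4354962161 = 0.03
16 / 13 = 1.23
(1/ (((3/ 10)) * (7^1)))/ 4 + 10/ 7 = 65/ 42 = 1.55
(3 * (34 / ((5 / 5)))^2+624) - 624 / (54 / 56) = 31004 / 9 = 3444.89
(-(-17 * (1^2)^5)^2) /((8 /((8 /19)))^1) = -289 /19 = -15.21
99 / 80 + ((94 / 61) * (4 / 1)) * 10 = 306839 / 4880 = 62.88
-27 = -27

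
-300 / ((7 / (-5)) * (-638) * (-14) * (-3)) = -125 / 15631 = -0.01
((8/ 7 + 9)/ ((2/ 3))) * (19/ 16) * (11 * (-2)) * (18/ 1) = -400653/ 56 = -7154.52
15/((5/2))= 6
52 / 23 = 2.26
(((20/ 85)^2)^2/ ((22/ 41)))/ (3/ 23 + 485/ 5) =60352/ 1026222527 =0.00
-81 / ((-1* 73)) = 81 / 73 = 1.11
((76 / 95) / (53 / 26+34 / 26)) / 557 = 104 / 242295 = 0.00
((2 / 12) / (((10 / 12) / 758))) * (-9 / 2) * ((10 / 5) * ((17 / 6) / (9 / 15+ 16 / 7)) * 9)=-1217727 / 101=-12056.70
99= 99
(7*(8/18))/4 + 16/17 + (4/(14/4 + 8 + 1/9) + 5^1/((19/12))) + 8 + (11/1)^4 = 468598036/31977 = 14654.22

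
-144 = -144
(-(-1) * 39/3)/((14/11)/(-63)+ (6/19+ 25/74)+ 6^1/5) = 9047610/1276009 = 7.09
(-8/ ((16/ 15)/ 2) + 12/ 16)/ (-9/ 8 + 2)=-114/ 7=-16.29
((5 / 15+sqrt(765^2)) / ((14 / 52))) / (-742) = -4264 / 1113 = -3.83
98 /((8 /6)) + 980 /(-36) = 833 /18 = 46.28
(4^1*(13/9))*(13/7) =676/63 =10.73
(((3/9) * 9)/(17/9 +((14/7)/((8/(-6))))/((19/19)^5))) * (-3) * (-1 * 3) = 486/7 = 69.43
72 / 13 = 5.54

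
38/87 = 0.44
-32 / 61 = -0.52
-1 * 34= -34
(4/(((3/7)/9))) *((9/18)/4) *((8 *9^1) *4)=3024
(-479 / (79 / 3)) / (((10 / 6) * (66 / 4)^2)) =-1916 / 47795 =-0.04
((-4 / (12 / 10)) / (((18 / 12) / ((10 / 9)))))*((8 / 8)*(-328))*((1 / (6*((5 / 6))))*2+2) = 52480 / 27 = 1943.70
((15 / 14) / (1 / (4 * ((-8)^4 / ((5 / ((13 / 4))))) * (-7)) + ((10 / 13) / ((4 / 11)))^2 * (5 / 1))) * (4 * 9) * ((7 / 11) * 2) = 19382272 / 8833891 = 2.19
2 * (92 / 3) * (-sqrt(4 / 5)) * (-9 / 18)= 184 * sqrt(5) / 15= 27.43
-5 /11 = -0.45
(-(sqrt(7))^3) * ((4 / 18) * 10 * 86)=-3539.43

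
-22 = -22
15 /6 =5 /2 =2.50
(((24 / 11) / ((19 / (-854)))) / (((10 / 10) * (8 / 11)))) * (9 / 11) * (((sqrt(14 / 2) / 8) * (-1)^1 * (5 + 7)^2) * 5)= 2075220 * sqrt(7) / 209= 26270.41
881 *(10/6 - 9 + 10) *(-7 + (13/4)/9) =-421118/27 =-15596.96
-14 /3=-4.67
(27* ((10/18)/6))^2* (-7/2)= -175/8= -21.88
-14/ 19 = -0.74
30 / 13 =2.31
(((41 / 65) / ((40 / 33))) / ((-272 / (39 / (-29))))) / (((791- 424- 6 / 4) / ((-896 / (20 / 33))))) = -937629 / 90095750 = -0.01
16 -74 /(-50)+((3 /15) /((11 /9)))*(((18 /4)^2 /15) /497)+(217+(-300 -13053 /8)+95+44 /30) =-5250543611 /3280200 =-1600.68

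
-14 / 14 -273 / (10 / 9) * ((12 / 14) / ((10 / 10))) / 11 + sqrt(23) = -1108 / 55 + sqrt(23) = -15.35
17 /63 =0.27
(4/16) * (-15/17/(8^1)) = -15/544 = -0.03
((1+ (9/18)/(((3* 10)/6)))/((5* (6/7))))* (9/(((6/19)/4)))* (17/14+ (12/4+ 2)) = 18183/100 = 181.83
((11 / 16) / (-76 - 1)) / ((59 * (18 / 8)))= -0.00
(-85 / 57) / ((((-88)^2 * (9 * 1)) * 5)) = -17 / 3972672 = -0.00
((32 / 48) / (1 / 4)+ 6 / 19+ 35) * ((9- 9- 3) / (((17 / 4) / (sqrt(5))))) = -8660 * sqrt(5) / 323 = -59.95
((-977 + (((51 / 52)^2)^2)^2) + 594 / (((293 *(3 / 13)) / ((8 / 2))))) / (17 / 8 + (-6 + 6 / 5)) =73698019882120637735 / 209501993648709632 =351.78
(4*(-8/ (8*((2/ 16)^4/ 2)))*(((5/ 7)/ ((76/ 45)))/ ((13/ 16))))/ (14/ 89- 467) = 2624716800/ 71838221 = 36.54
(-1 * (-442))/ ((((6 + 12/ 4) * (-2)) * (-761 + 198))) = 221/ 5067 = 0.04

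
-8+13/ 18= -131/ 18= -7.28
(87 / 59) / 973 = 87 / 57407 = 0.00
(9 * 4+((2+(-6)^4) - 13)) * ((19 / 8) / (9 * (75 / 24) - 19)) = 25099 / 73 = 343.82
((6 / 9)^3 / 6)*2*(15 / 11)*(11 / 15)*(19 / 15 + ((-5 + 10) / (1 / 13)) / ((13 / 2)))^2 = 12.54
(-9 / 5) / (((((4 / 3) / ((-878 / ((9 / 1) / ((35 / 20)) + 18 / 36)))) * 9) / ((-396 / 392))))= -130383 / 5530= -23.58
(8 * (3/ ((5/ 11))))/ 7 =264/ 35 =7.54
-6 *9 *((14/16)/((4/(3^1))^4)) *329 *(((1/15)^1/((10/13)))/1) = -21825531/51200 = -426.28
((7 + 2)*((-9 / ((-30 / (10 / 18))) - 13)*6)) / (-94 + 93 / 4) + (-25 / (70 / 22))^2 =991903 / 13867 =71.53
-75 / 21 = -25 / 7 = -3.57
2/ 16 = 1/ 8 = 0.12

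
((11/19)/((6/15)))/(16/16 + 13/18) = 0.84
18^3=5832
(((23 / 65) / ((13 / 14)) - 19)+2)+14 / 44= -303031 / 18590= -16.30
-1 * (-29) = 29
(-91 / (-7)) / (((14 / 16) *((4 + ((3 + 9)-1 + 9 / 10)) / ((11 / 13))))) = 880 / 1113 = 0.79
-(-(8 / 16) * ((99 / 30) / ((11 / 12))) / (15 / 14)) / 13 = 42 / 325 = 0.13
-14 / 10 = -1.40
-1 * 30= -30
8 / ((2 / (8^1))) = 32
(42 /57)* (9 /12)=21 /38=0.55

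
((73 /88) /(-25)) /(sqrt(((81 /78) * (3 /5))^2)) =-949 /17820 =-0.05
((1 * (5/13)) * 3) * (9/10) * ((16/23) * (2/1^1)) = 432/299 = 1.44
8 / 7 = 1.14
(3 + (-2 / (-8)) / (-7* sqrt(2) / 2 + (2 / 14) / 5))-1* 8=-600265 / 120046-8575* sqrt(2) / 240092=-5.05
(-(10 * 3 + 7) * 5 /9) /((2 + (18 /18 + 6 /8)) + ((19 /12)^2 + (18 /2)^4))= -592 /189137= -0.00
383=383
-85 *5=-425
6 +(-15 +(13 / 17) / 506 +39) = 258073 / 8602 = 30.00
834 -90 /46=832.04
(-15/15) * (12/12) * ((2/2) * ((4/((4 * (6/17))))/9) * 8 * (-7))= 476/27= 17.63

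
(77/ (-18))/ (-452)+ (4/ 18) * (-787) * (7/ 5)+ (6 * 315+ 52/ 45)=7441369/ 4520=1646.32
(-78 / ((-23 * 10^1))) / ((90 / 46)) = 13 / 75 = 0.17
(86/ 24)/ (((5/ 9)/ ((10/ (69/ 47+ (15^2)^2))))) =2021/ 1586296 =0.00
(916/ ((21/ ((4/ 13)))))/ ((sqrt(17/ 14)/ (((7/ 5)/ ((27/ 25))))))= 18320 *sqrt(238)/ 17901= 15.79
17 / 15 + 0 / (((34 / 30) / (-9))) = 17 / 15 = 1.13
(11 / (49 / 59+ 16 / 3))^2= 3790809 / 1190281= 3.18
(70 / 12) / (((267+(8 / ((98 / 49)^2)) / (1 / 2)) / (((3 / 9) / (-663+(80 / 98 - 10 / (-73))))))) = -0.00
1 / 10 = 0.10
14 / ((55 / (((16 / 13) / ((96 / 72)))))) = 168 / 715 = 0.23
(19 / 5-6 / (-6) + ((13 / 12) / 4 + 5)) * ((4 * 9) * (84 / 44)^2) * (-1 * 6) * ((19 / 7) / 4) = -5379.82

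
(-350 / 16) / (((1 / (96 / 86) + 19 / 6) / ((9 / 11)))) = -630 / 143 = -4.41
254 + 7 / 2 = 515 / 2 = 257.50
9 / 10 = 0.90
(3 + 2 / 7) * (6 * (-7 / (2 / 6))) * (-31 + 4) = 11178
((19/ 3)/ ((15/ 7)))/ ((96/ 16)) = 133/ 270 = 0.49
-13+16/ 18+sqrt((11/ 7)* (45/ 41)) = -109/ 9+3* sqrt(15785)/ 287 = -10.80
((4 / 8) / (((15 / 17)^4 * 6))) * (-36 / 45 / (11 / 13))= -1085773 / 8353125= -0.13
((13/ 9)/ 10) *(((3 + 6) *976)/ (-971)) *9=-57096/ 4855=-11.76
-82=-82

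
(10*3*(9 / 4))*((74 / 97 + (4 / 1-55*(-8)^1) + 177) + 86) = 9268155 / 194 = 47773.99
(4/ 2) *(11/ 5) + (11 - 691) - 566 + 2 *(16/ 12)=-1238.93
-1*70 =-70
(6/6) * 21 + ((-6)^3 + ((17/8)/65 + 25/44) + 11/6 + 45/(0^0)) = -2532229/17160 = -147.57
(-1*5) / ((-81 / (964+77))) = 1735 / 27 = 64.26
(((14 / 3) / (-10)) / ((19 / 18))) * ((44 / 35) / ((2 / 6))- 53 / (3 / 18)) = 65988 / 475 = 138.92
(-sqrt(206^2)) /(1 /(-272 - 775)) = 215682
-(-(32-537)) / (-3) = 505 / 3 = 168.33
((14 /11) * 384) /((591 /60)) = 107520 /2167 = 49.62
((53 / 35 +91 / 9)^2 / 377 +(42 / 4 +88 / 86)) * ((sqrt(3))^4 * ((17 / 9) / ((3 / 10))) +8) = 3707770249223 / 4825609425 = 768.35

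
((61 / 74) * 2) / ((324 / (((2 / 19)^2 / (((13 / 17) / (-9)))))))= -1037 / 1562769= -0.00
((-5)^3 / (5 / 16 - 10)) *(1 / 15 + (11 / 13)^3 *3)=4967360 / 204321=24.31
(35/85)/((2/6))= 21/17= 1.24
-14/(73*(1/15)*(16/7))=-735/584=-1.26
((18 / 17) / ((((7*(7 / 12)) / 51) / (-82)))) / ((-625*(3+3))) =8856 / 30625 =0.29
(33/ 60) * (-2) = -11/ 10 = -1.10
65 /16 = 4.06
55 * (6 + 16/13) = 5170/13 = 397.69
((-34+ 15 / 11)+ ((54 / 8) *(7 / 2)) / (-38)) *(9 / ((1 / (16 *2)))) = -2001870 / 209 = -9578.33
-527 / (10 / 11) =-5797 / 10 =-579.70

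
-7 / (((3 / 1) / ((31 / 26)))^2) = -6727 / 6084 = -1.11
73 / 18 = 4.06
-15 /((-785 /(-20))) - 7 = -1159 /157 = -7.38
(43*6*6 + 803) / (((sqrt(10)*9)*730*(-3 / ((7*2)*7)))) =-115199*sqrt(10) / 98550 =-3.70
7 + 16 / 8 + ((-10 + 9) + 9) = 17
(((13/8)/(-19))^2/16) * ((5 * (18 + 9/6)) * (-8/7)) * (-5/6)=54925/1293824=0.04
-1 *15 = -15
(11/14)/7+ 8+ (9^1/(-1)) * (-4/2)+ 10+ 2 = 3735/98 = 38.11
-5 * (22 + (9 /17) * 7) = -2185 /17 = -128.53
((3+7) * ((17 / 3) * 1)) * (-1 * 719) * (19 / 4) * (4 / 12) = -64510.28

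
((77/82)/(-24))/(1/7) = -539/1968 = -0.27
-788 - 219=-1007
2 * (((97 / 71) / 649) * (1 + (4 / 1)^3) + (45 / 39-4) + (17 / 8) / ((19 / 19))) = -2800205 / 2396108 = -1.17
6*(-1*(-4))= 24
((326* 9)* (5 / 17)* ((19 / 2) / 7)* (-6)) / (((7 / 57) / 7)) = -47662830 / 119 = -400527.98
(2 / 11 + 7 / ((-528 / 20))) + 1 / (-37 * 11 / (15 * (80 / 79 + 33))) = -515813 / 385836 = -1.34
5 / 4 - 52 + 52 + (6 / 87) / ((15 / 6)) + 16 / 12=4543 / 1740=2.61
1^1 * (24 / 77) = 0.31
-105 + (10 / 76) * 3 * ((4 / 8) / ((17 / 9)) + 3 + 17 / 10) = -33282 / 323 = -103.04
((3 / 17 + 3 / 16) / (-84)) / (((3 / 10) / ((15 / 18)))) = -275 / 22848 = -0.01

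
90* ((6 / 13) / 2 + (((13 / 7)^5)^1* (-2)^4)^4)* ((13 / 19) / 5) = 291449177596746391233046434678 / 1516053059654628019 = 192242069458.40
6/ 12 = 1/ 2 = 0.50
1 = 1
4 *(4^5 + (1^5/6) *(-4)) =12280/3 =4093.33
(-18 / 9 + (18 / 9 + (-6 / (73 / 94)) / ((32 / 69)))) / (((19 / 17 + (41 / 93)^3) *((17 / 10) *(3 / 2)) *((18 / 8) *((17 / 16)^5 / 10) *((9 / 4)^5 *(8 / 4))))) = -43223572419706880 / 279743896517200281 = -0.15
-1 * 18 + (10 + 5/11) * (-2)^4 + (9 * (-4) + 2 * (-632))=-12658/11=-1150.73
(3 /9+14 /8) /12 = 25 /144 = 0.17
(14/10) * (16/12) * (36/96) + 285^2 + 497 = 817227/10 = 81722.70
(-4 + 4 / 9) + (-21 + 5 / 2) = -397 / 18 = -22.06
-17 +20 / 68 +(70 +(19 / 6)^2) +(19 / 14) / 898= 60901793 / 961758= 63.32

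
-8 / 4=-2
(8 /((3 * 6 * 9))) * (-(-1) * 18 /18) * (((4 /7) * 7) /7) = 16 /567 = 0.03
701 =701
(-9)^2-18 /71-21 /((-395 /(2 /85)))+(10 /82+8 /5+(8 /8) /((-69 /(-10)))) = 557139778208 /6743840925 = 82.61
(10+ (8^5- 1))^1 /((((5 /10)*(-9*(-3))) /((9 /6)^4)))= 98331 /8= 12291.38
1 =1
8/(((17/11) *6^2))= 22/153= 0.14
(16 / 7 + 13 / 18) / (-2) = -379 / 252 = -1.50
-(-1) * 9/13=9/13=0.69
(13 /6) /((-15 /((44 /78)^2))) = -242 /5265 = -0.05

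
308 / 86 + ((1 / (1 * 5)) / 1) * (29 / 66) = 52067 / 14190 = 3.67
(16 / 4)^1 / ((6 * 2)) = 1 / 3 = 0.33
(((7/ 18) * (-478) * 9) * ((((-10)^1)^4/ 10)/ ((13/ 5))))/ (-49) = 1195000/ 91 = 13131.87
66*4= 264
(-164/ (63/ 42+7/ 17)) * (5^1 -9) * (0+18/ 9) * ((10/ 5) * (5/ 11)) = 89216/ 143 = 623.89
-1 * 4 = -4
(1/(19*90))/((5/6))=0.00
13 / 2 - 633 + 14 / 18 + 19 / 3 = -11149 / 18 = -619.39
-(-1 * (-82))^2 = -6724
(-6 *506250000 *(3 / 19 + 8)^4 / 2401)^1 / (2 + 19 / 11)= -19285715882812500000 / 12828929561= -1503298914.47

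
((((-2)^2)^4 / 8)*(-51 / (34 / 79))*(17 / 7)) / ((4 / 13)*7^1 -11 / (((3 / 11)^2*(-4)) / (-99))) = 1117376 / 443849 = 2.52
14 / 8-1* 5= -3.25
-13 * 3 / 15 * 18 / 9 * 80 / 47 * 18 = -7488 / 47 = -159.32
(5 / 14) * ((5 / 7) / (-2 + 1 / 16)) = -200 / 1519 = -0.13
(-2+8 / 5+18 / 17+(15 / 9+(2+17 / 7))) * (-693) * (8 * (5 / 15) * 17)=-1060928 / 5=-212185.60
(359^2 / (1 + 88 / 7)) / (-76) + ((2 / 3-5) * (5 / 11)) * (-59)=-2082811 / 238260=-8.74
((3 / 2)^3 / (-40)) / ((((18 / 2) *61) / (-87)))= 261 / 19520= 0.01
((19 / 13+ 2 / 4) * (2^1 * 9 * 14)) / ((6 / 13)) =1071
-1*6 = -6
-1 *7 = -7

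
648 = 648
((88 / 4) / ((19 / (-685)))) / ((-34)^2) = -7535 / 10982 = -0.69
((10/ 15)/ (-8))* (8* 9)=-6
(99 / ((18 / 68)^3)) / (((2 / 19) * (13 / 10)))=39005.39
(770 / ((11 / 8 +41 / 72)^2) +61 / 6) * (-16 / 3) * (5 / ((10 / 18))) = -359224 / 35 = -10263.54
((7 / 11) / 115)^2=49 / 1600225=0.00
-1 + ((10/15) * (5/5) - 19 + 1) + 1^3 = -52/3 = -17.33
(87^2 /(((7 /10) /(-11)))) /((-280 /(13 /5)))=1104.46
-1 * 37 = -37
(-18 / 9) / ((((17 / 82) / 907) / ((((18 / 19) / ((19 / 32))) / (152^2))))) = -1338732 / 2215457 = -0.60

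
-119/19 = -6.26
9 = 9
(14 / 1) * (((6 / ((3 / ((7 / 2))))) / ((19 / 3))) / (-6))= -2.58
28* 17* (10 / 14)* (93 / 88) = 7905 / 22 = 359.32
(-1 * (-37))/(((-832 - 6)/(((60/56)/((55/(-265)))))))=29415/129052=0.23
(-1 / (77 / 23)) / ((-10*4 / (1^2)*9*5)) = 23 / 138600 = 0.00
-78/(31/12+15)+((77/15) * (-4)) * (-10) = 127168/633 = 200.90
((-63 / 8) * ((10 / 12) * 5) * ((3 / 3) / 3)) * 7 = -1225 / 16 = -76.56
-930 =-930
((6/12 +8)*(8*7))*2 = 952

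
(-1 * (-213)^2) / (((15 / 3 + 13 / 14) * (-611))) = 12.52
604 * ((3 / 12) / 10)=151 / 10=15.10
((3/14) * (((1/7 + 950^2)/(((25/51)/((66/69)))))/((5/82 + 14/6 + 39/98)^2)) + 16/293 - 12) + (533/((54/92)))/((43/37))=2723862718283054356889/55396752451598475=49170.08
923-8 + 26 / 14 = 6418 / 7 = 916.86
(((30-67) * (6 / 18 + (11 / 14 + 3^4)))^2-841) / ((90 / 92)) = 9436197.22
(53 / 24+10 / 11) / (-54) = -823 / 14256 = -0.06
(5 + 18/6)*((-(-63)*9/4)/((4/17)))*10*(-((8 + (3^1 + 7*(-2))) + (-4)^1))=337365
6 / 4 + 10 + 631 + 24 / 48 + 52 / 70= 22531 / 35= 643.74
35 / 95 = 7 / 19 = 0.37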